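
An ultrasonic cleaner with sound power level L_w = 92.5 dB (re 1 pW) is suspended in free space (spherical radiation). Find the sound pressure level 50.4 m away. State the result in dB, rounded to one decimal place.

The power spreads over a sphere of area 4π·r², so L_p = L_w − 10·log₁₀(4π·r²).
4π·r² = 3.192e+04 m², 10·log₁₀ of that is 45.041 dB.
L_p = 92.5 − 45.041 = 47.46 dB.

47.5 dB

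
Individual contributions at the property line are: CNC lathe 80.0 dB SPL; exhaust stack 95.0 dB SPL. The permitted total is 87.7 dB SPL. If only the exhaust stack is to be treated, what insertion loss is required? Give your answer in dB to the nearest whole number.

The untreated sources together contribute 10^(80.0/10) = 1.000e+08, i.e. 80.00 dB SPL.
The limit corresponds to 10^(87.7/10) = 5.888e+08; subtracting the fixed part leaves 4.888e+08 for the exhaust stack, i.e. 86.89 dB SPL.
Required insertion loss = 95.0 − 86.89 = 8.11 dB.

8 dB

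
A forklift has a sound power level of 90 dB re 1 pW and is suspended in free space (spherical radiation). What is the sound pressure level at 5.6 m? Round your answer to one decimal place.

64.0 dB

The power spreads over a sphere of area 4π·r², so L_p = L_w − 10·log₁₀(4π·r²).
4π·r² = 394.1 m², 10·log₁₀ of that is 25.956 dB.
L_p = 90 − 25.956 = 64.04 dB.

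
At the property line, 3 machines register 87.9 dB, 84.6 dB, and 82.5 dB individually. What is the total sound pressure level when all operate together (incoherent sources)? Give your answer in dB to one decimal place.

90.3 dB

For uncorrelated sources the intensities add, so convert each level to linear form, sum, and take 10·log₁₀ of the total.
Σ 10^(L/10) = 10^(87.9/10) + 10^(84.6/10) + 10^(82.5/10) = 1.083e+09.
L_total = 10·log₁₀(1.083e+09) = 90.35 dB.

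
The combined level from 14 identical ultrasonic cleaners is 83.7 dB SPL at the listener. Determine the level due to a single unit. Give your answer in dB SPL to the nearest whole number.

14 equal contributions raise the level by 10·log₁₀ 14 = 11.461 dB, so each unit alone gives 83.7 − 11.461.

72 dB SPL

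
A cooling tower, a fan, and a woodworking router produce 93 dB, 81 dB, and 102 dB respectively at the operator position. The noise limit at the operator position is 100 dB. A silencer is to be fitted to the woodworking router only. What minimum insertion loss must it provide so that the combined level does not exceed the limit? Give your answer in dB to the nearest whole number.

3 dB

Fixed contribution from the other sources: Σ 10^(L/10) = 10^(93/10) + 10^(81/10) = 2.121e+09 (93.27 dB).
To meet 100 dB overall, the treated woodworking router may contribute at most 10^(100/10) − 2.121e+09 = 7.879e+09, i.e. 98.96 dB.
So the woodworking router must be reduced from 102 to 98.96 dB: IL = 3.04 dB.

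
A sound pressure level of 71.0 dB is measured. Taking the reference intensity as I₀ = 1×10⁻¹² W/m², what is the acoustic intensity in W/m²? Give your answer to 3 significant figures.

I = I₀·10^(L/10) = 10⁻¹² × 10^(71.0/10) = 10^(-4.900).

1.26e-05 W/m²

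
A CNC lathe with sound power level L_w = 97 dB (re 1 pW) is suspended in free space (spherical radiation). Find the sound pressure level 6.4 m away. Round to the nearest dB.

70 dB

The power spreads over a sphere of area 4π·r², so L_p = L_w − 10·log₁₀(4π·r²).
4π·r² = 514.7 m², 10·log₁₀ of that is 27.116 dB.
L_p = 97 − 27.116 = 69.88 dB.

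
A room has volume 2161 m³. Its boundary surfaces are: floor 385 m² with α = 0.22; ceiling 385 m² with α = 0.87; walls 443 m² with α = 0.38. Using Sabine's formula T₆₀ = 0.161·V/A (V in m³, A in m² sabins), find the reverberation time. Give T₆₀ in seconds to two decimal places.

Total absorption A = 385·0.22 + 385·0.87 + 443·0.38 = 587.99 m² sabins.
T₆₀ = 0.161·V/A = 0.161·2161/587.99 = 0.592 s.

0.59 s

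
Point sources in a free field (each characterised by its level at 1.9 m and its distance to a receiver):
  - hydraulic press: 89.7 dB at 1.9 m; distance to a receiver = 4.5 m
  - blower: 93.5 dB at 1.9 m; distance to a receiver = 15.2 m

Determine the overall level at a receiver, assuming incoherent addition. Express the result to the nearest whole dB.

First find each source's level at the receiver (point-source: −20·log₁₀(r/r_ref)), then combine on an intensity basis.
hydraulic press: 89.7 − 20·log₁₀(4.5/1.9) = 89.7 − 7.49 = 82.21 dB.
blower: 93.5 − 20·log₁₀(15.2/1.9) = 93.5 − 18.06 = 75.44 dB.
Σ 10^(L/10) = 2.014e+08 → L_total = 10·log₁₀(2.014e+08) = 83.04 dB.

83 dB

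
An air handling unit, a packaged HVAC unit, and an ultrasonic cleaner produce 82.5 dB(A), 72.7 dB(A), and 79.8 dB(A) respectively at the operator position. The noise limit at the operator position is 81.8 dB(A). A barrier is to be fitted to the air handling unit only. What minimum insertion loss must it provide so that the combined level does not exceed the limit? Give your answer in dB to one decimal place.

6.8 dB

Fixed contribution from the other sources: Σ 10^(L/10) = 10^(72.7/10) + 10^(79.8/10) = 1.141e+08 (80.57 dB(A)).
To meet 81.8 dB(A) overall, the treated air handling unit may contribute at most 10^(81.8/10) − 1.141e+08 = 3.724e+07, i.e. 75.71 dB(A).
Required insertion loss = 82.5 − 75.71 = 6.79 dB.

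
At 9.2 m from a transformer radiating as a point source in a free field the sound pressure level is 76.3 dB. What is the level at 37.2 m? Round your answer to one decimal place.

64.2 dB

For a point source, L₂ = L₁ − 20·log₁₀(r₂/r₁).
L₂ = 76.3 − 20·log₁₀(37.2/9.2) = 76.3 − 12.135 = 64.16 dB.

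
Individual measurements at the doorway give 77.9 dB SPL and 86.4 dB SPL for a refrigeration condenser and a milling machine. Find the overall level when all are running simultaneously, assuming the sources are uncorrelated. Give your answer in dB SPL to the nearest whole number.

87 dB SPL

Incoherent sources combine by intensity addition: L_total = 10·log₁₀(Σ 10^(L_i/10)).
Σ 10^(L/10) = 10^(77.9/10) + 10^(86.4/10) = 4.982e+08.
L_total = 10·log₁₀(4.982e+08) = 86.97 dB SPL.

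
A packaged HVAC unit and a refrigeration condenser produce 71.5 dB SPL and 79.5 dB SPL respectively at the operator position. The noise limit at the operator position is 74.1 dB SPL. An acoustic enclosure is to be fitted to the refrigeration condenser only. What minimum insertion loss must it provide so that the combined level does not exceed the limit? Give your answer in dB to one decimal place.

8.9 dB

Fixed contribution from the other source: Σ 10^(L/10) = 10^(71.5/10) = 1.413e+07 (71.50 dB SPL).
To meet 74.1 dB SPL overall, the treated refrigeration condenser may contribute at most 10^(74.1/10) − 1.413e+07 = 1.158e+07, i.e. 70.64 dB SPL.
So the refrigeration condenser must be reduced from 79.5 to 70.64 dB SPL: IL = 8.86 dB.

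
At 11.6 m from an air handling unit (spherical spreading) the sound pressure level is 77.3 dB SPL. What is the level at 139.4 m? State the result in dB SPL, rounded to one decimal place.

55.7 dB SPL

Point-source attenuation: ΔL = 20·log₁₀(r₂/r₁) = 20·log₁₀(139.4/11.6) = 21.596 dB.
L₂ = 77.3 − 20·log₁₀(139.4/11.6) = 77.3 − 21.596 = 55.70 dB SPL.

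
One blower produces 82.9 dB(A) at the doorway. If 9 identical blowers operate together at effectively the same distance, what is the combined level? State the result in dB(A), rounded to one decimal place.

92.4 dB(A)

L_total = L₁ + 10·log₁₀ N for N identical incoherent sources.
L_total = 82.9 + 10·log₁₀(9) = 82.9 + 9.542 = 92.44 dB(A).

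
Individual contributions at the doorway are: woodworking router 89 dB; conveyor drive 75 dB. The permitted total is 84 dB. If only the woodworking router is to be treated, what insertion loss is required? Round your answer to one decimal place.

Fixed contribution from the other source: Σ 10^(L/10) = 10^(75/10) = 3.162e+07 (75.00 dB).
To meet 84 dB overall, the treated woodworking router may contribute at most 10^(84/10) − 3.162e+07 = 2.196e+08, i.e. 83.42 dB.
Required insertion loss = 89 − 83.42 = 5.58 dB.

5.6 dB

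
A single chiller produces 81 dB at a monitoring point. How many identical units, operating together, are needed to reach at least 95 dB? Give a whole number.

Need L₁ + 10·log₁₀ N ≥ 95, i.e. log₁₀ N ≥ 1.40.
N ≥ 10^(14.0/10) = 25.119, so N = 26.

26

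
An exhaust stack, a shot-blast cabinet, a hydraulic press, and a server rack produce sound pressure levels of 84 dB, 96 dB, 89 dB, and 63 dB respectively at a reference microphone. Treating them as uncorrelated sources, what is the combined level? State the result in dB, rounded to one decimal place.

97.0 dB

For uncorrelated sources the intensities add, so convert each level to linear form, sum, and take 10·log₁₀ of the total.
Σ 10^(L/10) = 10^(84/10) + 10^(96/10) + 10^(89/10) + 10^(63/10) = 5.029e+09.
L_total = 10·log₁₀(5.029e+09) = 97.01 dB.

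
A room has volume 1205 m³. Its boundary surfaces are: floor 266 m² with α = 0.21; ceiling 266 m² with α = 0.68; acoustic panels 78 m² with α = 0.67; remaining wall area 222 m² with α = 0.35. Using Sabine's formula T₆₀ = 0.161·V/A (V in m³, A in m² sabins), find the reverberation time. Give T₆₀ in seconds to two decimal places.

0.53 s

A = Σ Sᵢαᵢ = 266·0.21 + 266·0.68 + 78·0.67 + 222·0.35 = 366.70 m².
T₆₀ = 0.161·V/A = 0.161·1205/366.70 = 0.529 s.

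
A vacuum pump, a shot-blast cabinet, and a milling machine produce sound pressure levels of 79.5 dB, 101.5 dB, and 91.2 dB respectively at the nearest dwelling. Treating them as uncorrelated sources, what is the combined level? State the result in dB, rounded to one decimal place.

101.9 dB

For uncorrelated sources the intensities add, so convert each level to linear form, sum, and take 10·log₁₀ of the total.
Σ 10^(L/10) = 10^(79.5/10) + 10^(101.5/10) + 10^(91.2/10) = 1.553e+10.
L_total = 10·log₁₀(1.553e+10) = 101.91 dB.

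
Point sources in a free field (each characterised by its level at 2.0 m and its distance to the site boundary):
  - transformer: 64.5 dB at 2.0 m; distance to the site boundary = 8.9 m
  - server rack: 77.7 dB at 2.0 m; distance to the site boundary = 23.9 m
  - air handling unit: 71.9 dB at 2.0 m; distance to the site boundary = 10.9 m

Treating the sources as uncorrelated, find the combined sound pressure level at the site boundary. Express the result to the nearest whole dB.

60 dB

First find each source's level at the receiver (point-source: −20·log₁₀(r/r_ref)), then combine on an intensity basis.
transformer: 64.5 − 20·log₁₀(8.9/2.0) = 64.5 − 12.97 = 51.53 dB.
server rack: 77.7 − 20·log₁₀(23.9/2.0) = 77.7 − 21.55 = 56.15 dB.
air handling unit: 71.9 − 20·log₁₀(10.9/2.0) = 71.9 − 14.73 = 57.17 dB.
Σ 10^(L/10) = 1.076e+06 → L_total = 10·log₁₀(1.076e+06) = 60.32 dB.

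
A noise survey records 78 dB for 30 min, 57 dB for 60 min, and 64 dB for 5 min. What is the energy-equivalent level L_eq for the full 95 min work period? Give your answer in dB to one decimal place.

Weight each interval's intensity by its duration and average over T = 95 min:
Σ tᵢ·10^(Lᵢ/10) = 30·10^(78/10) + 60·10^(57/10) + 5·10^(64/10) = 1.936e+09.
L_eq = 10·log₁₀(1.936e+09/95) = 73.09 dB.

73.1 dB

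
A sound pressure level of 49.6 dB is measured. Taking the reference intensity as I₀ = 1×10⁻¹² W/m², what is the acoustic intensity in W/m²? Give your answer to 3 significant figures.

L = 10·log₁₀(I/I₀) ⇒ I = I₀·10^(L/10) = 10⁻¹² × 10^4.96.

9.12e-08 W/m²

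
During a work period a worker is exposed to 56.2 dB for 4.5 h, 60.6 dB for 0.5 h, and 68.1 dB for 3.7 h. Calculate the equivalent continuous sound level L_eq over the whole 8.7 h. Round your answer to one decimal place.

L_eq = 10·log₁₀[(1/T)·Σ tᵢ·10^(Lᵢ/10)] with T = 8.7 h.
Σ tᵢ·10^(Lᵢ/10) = 4.5·10^(56.2/10) + 0.5·10^(60.6/10) + 3.7·10^(68.1/10) = 2.634e+07.
L_eq = 10·log₁₀(2.634e+07/8.7) = 64.81 dB.

64.8 dB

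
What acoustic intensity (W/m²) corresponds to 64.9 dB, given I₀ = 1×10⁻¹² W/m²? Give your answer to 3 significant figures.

L = 10·log₁₀(I/I₀) ⇒ I = I₀·10^(L/10) = 10⁻¹² × 10^6.49.

3.09e-06 W/m²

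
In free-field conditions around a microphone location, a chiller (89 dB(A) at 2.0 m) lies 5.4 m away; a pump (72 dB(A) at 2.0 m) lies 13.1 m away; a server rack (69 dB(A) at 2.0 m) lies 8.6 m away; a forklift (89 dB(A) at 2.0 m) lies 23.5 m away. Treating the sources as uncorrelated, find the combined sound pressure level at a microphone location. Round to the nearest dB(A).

First find each source's level at the receiver (point-source: −20·log₁₀(r/r_ref)), then combine on an intensity basis.
chiller: 89 − 20·log₁₀(5.4/2.0) = 89 − 8.63 = 80.37 dB(A).
pump: 72 − 20·log₁₀(13.1/2.0) = 72 − 16.32 = 55.68 dB(A).
server rack: 69 − 20·log₁₀(8.6/2.0) = 69 − 12.67 = 56.33 dB(A).
forklift: 89 − 20·log₁₀(23.5/2.0) = 89 − 21.40 = 67.60 dB(A).
Σ 10^(L/10) = 1.155e+08 → L_total = 10·log₁₀(1.155e+08) = 80.63 dB(A).

81 dB(A)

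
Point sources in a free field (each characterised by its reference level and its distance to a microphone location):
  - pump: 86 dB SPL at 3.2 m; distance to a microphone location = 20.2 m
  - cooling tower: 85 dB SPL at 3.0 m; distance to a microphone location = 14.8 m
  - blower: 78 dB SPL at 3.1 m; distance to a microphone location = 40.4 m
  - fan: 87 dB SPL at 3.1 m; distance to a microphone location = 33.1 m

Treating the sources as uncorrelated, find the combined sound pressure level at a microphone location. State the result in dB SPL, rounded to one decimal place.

74.4 dB SPL

Propagate each source to the receiver with L = L_ref − 20·log₁₀(r/r_ref), then add intensities.
pump: 86 − 20·log₁₀(20.2/3.2) = 86 − 16.00 = 70.00 dB SPL.
cooling tower: 85 − 20·log₁₀(14.8/3.0) = 85 − 13.86 = 71.14 dB SPL.
blower: 78 − 20·log₁₀(40.4/3.1) = 78 − 22.30 = 55.70 dB SPL.
fan: 87 − 20·log₁₀(33.1/3.1) = 87 − 20.57 = 66.43 dB SPL.
Σ 10^(L/10) = 2.775e+07 → L_total = 10·log₁₀(2.775e+07) = 74.43 dB SPL.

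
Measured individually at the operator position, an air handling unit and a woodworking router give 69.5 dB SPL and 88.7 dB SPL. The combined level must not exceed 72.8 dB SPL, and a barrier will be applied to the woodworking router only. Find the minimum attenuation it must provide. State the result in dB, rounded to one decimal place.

18.6 dB

Fixed contribution from the other source: Σ 10^(L/10) = 10^(69.5/10) = 8.913e+06 (69.50 dB SPL).
To meet 72.8 dB SPL overall, the treated woodworking router may contribute at most 10^(72.8/10) − 8.913e+06 = 1.014e+07, i.e. 70.06 dB SPL.
So the woodworking router must be reduced from 88.7 to 70.06 dB SPL: IL = 18.64 dB.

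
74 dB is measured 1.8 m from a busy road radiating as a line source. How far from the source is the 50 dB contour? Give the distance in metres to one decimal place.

452.1 m

For a line source L₁ − L₂ = 10·log₁₀(r₂/r₁), so r₂ = r₁·10^((L₁−L₂)/10).
r₂ = 1.8·10^((74−50)/10) = 1.8·10^(24.0/10) = 452.14 m.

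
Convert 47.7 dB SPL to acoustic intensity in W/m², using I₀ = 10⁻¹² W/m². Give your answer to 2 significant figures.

I = I₀·10^(L/10) = 10⁻¹² × 10^(47.7/10) = 10^(-7.230).

5.9e-08 W/m²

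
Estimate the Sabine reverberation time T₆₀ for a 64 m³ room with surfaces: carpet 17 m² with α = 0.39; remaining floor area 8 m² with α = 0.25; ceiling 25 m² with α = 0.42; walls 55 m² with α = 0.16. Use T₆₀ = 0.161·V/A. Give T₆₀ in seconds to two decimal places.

Total absorption A = 17·0.39 + 8·0.25 + 25·0.42 + 55·0.16 = 27.93 m² sabins.
T₆₀ = 0.161 × 64 / 27.93 = 0.369 s.

0.37 s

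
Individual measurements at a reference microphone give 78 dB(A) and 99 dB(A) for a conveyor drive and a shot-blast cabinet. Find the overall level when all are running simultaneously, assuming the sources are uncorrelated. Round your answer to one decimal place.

Incoherent sources combine by intensity addition: L_total = 10·log₁₀(Σ 10^(L_i/10)).
Σ 10^(L/10) = 10^(78/10) + 10^(99/10) = 8.006e+09.
L_total = 10·log₁₀(8.006e+09) = 99.03 dB(A).

99.0 dB(A)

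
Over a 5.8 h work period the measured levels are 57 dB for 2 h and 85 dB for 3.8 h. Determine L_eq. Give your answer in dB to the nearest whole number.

L_eq = 10·log₁₀[(1/T)·Σ tᵢ·10^(Lᵢ/10)] with T = 5.8 h.
Σ tᵢ·10^(Lᵢ/10) = 2·10^(57/10) + 3.8·10^(85/10) = 1.203e+09.
L_eq = 10·log₁₀(1.203e+09/5.8) = 83.17 dB.

83 dB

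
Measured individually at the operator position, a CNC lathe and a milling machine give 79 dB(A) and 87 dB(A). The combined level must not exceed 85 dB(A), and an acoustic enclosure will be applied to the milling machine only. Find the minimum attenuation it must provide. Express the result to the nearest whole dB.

Fixed contribution from the other source: Σ 10^(L/10) = 10^(79/10) = 7.943e+07 (79.00 dB(A)).
The limit corresponds to 10^(85/10) = 3.162e+08; subtracting the fixed part leaves 2.368e+08 for the milling machine, i.e. 83.74 dB(A).
Required insertion loss = 87 − 83.74 = 3.26 dB.

3 dB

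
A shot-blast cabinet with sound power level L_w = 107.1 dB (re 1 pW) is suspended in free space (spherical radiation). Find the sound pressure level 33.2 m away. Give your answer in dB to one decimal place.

65.7 dB

Free-field spherical radiation: L_p = L_w − 10·log₁₀(4π·r²), r = 33.2 m.
4π·r² = 1.385e+04 m², 10·log₁₀ of that is 41.415 dB.
L_p = 107.1 − 41.415 = 65.69 dB.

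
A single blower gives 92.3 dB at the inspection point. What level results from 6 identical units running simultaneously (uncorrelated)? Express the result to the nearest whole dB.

L_total = L₁ + 10·log₁₀ N for N identical incoherent sources.
L_total = 92.3 + 10·log₁₀(6) = 92.3 + 7.782 = 100.08 dB.

100 dB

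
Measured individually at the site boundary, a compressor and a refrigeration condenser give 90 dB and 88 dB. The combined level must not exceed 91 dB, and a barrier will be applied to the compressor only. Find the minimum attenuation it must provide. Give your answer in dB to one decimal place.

2.0 dB

Everything except the compressor sums to 10^(88/10) = 6.310e+08 in linear terms, 88.00 dB.
To meet 91 dB overall, the treated compressor may contribute at most 10^(91/10) − 6.310e+08 = 6.280e+08, i.e. 87.98 dB.
So the compressor must be reduced from 90 to 87.98 dB: IL = 2.02 dB.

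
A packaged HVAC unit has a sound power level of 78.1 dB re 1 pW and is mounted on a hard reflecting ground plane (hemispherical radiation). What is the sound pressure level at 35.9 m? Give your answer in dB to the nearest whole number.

39 dB

Free-field hemispherical radiation: L_p = L_w − 10·log₁₀(2π·r²), r = 35.9 m.
2π·r² = 8098 m², 10·log₁₀ of that is 39.084 dB.
L_p = 78.1 − 39.084 = 39.02 dB.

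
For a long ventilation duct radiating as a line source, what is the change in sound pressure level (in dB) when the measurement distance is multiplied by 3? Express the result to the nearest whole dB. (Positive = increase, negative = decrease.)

-5 dB

With cylindrical spreading the level changes by −10·log₁₀(r₂/r₁).
ΔL = −10·log₁₀(3) = -4.77 dB.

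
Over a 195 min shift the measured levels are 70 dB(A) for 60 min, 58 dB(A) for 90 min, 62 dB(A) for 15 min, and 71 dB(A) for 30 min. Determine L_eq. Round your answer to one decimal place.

67.3 dB(A)

The energy average is taken in the linear domain: L_eq = 10·log₁₀[(Σ tᵢ·10^(Lᵢ/10))/T], T = 195 min.
Σ tᵢ·10^(Lᵢ/10) = 60·10^(70/10) + 90·10^(58/10) + 15·10^(62/10) + 30·10^(71/10) = 1.058e+09.
L_eq = 10·log₁₀(1.058e+09/195) = 67.35 dB(A).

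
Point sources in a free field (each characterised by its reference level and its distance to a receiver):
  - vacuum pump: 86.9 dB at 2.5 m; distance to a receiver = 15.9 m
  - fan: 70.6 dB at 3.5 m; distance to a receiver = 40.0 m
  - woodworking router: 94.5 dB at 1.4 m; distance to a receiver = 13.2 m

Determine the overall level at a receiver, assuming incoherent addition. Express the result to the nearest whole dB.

76 dB

Propagate each source to the receiver with L = L_ref − 20·log₁₀(r/r_ref), then add intensities.
vacuum pump: 86.9 − 20·log₁₀(15.9/2.5) = 86.9 − 16.07 = 70.83 dB.
fan: 70.6 − 20·log₁₀(40.0/3.5) = 70.6 − 21.16 = 49.44 dB.
woodworking router: 94.5 − 20·log₁₀(13.2/1.4) = 94.5 − 19.49 = 75.01 dB.
Σ 10^(L/10) = 4.390e+07 → L_total = 10·log₁₀(4.390e+07) = 76.42 dB.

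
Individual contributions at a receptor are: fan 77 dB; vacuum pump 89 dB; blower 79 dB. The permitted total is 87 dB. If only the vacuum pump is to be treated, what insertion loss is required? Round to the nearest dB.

3 dB

The untreated sources together contribute 10^(77/10) + 10^(79/10) = 1.296e+08, i.e. 81.12 dB.
To meet 87 dB overall, the treated vacuum pump may contribute at most 10^(87/10) − 1.296e+08 = 3.716e+08, i.e. 85.70 dB.
Required insertion loss = 89 − 85.70 = 3.30 dB.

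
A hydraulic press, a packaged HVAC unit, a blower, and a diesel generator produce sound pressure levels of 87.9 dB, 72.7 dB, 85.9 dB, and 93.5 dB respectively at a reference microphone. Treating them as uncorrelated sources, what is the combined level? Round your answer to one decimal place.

95.1 dB

Incoherent sources combine by intensity addition: L_total = 10·log₁₀(Σ 10^(L_i/10)).
Σ 10^(L/10) = 10^(87.9/10) + 10^(72.7/10) + 10^(85.9/10) + 10^(93.5/10) = 3.263e+09.
L_total = 10·log₁₀(3.263e+09) = 95.14 dB.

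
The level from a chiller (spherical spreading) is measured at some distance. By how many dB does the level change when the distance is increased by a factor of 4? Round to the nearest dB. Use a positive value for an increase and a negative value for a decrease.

-12 dB

A point source loses 6 dB per doubling of distance; generally ΔL = −20·log₁₀(r₂/r₁).
ΔL = −20·log₁₀(4) = -12.04 dB.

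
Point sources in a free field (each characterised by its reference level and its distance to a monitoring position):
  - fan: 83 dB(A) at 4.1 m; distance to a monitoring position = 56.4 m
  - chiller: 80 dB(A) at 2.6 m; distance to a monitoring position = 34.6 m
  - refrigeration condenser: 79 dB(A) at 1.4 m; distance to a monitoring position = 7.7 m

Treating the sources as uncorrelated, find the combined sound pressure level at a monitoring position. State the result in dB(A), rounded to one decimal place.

First find each source's level at the receiver (point-source: −20·log₁₀(r/r_ref)), then combine on an intensity basis.
fan: 83 − 20·log₁₀(56.4/4.1) = 83 − 22.77 = 60.23 dB(A).
chiller: 80 − 20·log₁₀(34.6/2.6) = 80 − 22.48 = 57.52 dB(A).
refrigeration condenser: 79 − 20·log₁₀(7.7/1.4) = 79 − 14.81 = 64.19 dB(A).
Σ 10^(L/10) = 4.245e+06 → L_total = 10·log₁₀(4.245e+06) = 66.28 dB(A).

66.3 dB(A)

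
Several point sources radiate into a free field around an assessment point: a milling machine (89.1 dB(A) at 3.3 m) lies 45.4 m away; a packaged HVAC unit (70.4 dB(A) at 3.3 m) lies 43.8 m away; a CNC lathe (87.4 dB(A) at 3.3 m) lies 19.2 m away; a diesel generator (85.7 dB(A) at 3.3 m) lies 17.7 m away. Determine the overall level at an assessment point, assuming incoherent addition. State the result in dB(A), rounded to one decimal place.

75.3 dB(A)

Apply inverse-square spreading to bring every level to the receiver, then sum 10^(L/10).
milling machine: 89.1 − 20·log₁₀(45.4/3.3) = 89.1 − 22.77 = 66.33 dB(A).
packaged HVAC unit: 70.4 − 20·log₁₀(43.8/3.3) = 70.4 − 22.46 = 47.94 dB(A).
CNC lathe: 87.4 − 20·log₁₀(19.2/3.3) = 87.4 − 15.30 = 72.10 dB(A).
diesel generator: 85.7 − 20·log₁₀(17.7/3.3) = 85.7 − 14.59 = 71.11 dB(A).
Σ 10^(L/10) = 3.351e+07 → L_total = 10·log₁₀(3.351e+07) = 75.25 dB(A).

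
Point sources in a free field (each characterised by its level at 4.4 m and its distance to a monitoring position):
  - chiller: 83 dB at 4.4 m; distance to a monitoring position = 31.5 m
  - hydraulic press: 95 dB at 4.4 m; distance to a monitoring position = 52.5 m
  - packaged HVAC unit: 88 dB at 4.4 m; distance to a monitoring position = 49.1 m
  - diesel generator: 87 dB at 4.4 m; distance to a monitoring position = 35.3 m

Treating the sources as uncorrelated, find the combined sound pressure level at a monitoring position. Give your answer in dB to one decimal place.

75.9 dB

Apply inverse-square spreading to bring every level to the receiver, then sum 10^(L/10).
chiller: 83 − 20·log₁₀(31.5/4.4) = 83 − 17.10 = 65.90 dB.
hydraulic press: 95 − 20·log₁₀(52.5/4.4) = 95 − 21.53 = 73.47 dB.
packaged HVAC unit: 88 − 20·log₁₀(49.1/4.4) = 88 − 20.95 = 67.05 dB.
diesel generator: 87 − 20·log₁₀(35.3/4.4) = 87 − 18.09 = 68.91 dB.
Σ 10^(L/10) = 3.896e+07 → L_total = 10·log₁₀(3.896e+07) = 75.91 dB.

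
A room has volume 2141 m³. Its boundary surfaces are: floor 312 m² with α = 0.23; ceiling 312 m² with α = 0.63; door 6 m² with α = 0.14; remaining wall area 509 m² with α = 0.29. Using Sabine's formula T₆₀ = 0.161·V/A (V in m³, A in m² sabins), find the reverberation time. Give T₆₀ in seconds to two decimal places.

0.83 s

A = Σ Sᵢαᵢ = 312·0.23 + 312·0.63 + 6·0.14 + 509·0.29 = 416.77 m².
T₆₀ = 0.161·V/A = 0.161·2141/416.77 = 0.827 s.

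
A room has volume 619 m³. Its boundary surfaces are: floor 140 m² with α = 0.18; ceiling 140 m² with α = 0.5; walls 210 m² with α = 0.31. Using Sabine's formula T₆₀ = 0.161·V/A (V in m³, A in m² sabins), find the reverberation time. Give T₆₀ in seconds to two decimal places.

A = Σ Sᵢαᵢ = 140·0.18 + 140·0.5 + 210·0.31 = 160.30 m².
T₆₀ = 0.161 × 619 / 160.30 = 0.622 s.

0.62 s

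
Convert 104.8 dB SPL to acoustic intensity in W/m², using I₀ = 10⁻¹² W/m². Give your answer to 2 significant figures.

I = I₀·10^(L/10) = 10⁻¹² × 10^(104.8/10) = 10^(-1.520).

0.030 W/m²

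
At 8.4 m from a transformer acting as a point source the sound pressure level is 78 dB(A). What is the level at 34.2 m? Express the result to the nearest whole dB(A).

For a point source, L₂ = L₁ − 20·log₁₀(r₂/r₁).
L₂ = 78 − 20·log₁₀(34.2/8.4) = 78 − 12.195 = 65.81 dB(A).

66 dB(A)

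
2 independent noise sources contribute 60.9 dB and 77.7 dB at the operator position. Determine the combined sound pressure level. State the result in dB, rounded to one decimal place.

For uncorrelated sources the intensities add, so convert each level to linear form, sum, and take 10·log₁₀ of the total.
Σ 10^(L/10) = 10^(60.9/10) + 10^(77.7/10) = 6.011e+07.
L_total = 10·log₁₀(6.011e+07) = 77.79 dB.

77.8 dB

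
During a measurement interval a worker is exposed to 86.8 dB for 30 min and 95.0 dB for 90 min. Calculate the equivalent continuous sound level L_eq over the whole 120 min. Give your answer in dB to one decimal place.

94.0 dB

L_eq = 10·log₁₀[(1/T)·Σ tᵢ·10^(Lᵢ/10)] with T = 120 min.
Σ tᵢ·10^(Lᵢ/10) = 30·10^(86.8/10) + 90·10^(95.0/10) = 2.990e+11.
L_eq = 10·log₁₀(2.990e+11/120) = 93.96 dB.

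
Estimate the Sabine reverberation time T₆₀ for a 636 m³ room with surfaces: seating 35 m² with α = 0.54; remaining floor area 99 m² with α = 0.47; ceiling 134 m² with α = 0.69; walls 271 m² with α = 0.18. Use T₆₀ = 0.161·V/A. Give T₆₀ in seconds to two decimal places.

Total absorption A = 35·0.54 + 99·0.47 + 134·0.69 + 271·0.18 = 206.67 m² sabins.
T₆₀ = 0.161 × 636 / 206.67 = 0.495 s.

0.50 s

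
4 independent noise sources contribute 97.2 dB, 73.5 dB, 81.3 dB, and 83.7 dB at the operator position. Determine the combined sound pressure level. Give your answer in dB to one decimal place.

Incoherent sources combine by intensity addition: L_total = 10·log₁₀(Σ 10^(L_i/10)).
Σ 10^(L/10) = 10^(97.2/10) + 10^(73.5/10) + 10^(81.3/10) + 10^(83.7/10) = 5.640e+09.
L_total = 10·log₁₀(5.640e+09) = 97.51 dB.

97.5 dB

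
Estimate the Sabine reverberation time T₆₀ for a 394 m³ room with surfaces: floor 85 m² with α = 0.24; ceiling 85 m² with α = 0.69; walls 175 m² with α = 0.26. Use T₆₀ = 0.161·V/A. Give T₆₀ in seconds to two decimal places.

0.51 s

Total absorption A = 85·0.24 + 85·0.69 + 175·0.26 = 124.55 m² sabins.
T₆₀ = 0.161 × 394 / 124.55 = 0.509 s.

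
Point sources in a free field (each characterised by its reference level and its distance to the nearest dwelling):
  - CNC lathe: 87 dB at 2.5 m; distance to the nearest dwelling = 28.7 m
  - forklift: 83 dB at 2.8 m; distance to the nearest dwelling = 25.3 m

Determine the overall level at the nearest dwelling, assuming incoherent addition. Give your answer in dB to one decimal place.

First find each source's level at the receiver (point-source: −20·log₁₀(r/r_ref)), then combine on an intensity basis.
CNC lathe: 87 − 20·log₁₀(28.7/2.5) = 87 − 21.20 = 65.80 dB.
forklift: 83 − 20·log₁₀(25.3/2.8) = 83 − 19.12 = 63.88 dB.
Σ 10^(L/10) = 6.247e+06 → L_total = 10·log₁₀(6.247e+06) = 67.96 dB.

68.0 dB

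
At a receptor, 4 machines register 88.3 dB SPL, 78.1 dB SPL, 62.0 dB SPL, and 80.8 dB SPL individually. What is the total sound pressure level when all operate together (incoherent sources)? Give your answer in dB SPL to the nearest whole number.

Incoherent sources combine by intensity addition: L_total = 10·log₁₀(Σ 10^(L_i/10)).
Σ 10^(L/10) = 10^(88.3/10) + 10^(78.1/10) + 10^(62.0/10) + 10^(80.8/10) = 8.625e+08.
L_total = 10·log₁₀(8.625e+08) = 89.36 dB SPL.

89 dB SPL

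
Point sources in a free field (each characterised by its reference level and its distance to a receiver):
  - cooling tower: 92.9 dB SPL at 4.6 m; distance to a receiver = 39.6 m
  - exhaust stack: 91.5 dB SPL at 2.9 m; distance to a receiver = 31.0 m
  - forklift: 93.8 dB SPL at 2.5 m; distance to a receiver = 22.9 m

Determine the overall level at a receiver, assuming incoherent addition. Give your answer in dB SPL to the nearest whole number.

Apply inverse-square spreading to bring every level to the receiver, then sum 10^(L/10).
cooling tower: 92.9 − 20·log₁₀(39.6/4.6) = 92.9 − 18.70 = 74.20 dB SPL.
exhaust stack: 91.5 − 20·log₁₀(31.0/2.9) = 91.5 − 20.58 = 70.92 dB SPL.
forklift: 93.8 − 20·log₁₀(22.9/2.5) = 93.8 − 19.24 = 74.56 dB SPL.
Σ 10^(L/10) = 6.726e+07 → L_total = 10·log₁₀(6.726e+07) = 78.28 dB SPL.

78 dB SPL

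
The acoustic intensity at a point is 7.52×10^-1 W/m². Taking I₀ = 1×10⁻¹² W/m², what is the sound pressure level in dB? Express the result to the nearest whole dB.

Dividing by I₀ shifts the exponent by 12: I/I₀ = 7.52×10^11.
L = 10·(0.8762 + 11) = 118.76 dB.

119 dB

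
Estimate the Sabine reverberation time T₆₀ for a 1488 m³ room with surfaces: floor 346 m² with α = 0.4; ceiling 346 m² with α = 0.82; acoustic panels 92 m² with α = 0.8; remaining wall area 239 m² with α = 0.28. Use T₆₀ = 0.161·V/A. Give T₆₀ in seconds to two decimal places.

Total absorption A = 346·0.4 + 346·0.82 + 92·0.8 + 239·0.28 = 562.64 m² sabins.
T₆₀ = 0.161 × 1488 / 562.64 = 0.426 s.

0.43 s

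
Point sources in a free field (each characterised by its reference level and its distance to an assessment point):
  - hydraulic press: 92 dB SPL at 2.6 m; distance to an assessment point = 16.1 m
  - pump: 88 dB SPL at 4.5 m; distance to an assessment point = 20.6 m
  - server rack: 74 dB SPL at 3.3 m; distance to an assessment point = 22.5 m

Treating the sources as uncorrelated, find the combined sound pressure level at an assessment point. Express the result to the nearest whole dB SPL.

79 dB SPL

First find each source's level at the receiver (point-source: −20·log₁₀(r/r_ref)), then combine on an intensity basis.
hydraulic press: 92 − 20·log₁₀(16.1/2.6) = 92 − 15.84 = 76.16 dB SPL.
pump: 88 − 20·log₁₀(20.6/4.5) = 88 − 13.21 = 74.79 dB SPL.
server rack: 74 − 20·log₁₀(22.5/3.3) = 74 − 16.67 = 57.33 dB SPL.
Σ 10^(L/10) = 7.198e+07 → L_total = 10·log₁₀(7.198e+07) = 78.57 dB SPL.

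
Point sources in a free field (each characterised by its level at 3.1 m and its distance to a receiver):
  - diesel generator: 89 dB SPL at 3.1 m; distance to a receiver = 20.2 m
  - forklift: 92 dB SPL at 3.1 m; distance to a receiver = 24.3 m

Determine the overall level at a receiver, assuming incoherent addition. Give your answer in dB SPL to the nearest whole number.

Propagate each source to the receiver with L = L_ref − 20·log₁₀(r/r_ref), then add intensities.
diesel generator: 89 − 20·log₁₀(20.2/3.1) = 89 − 16.28 = 72.72 dB SPL.
forklift: 92 − 20·log₁₀(24.3/3.1) = 92 − 17.88 = 74.12 dB SPL.
Σ 10^(L/10) = 4.450e+07 → L_total = 10·log₁₀(4.450e+07) = 76.48 dB SPL.

76 dB SPL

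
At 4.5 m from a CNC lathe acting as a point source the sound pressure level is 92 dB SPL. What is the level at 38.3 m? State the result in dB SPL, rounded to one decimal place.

73.4 dB SPL

For a point source, L₂ = L₁ − 20·log₁₀(r₂/r₁).
L₂ = 92 − 20·log₁₀(38.3/4.5) = 92 − 18.600 = 73.40 dB SPL.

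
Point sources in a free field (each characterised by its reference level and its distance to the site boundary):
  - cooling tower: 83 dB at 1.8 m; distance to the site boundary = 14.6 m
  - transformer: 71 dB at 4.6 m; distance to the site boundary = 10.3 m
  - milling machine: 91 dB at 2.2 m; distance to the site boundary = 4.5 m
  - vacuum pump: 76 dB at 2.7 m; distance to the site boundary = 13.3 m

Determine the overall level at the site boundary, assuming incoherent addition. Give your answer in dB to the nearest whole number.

First find each source's level at the receiver (point-source: −20·log₁₀(r/r_ref)), then combine on an intensity basis.
cooling tower: 83 − 20·log₁₀(14.6/1.8) = 83 − 18.18 = 64.82 dB.
transformer: 71 − 20·log₁₀(10.3/4.6) = 71 − 7.00 = 64.00 dB.
milling machine: 91 − 20·log₁₀(4.5/2.2) = 91 − 6.22 = 84.78 dB.
vacuum pump: 76 − 20·log₁₀(13.3/2.7) = 76 − 13.85 = 62.15 dB.
Σ 10^(L/10) = 3.081e+08 → L_total = 10·log₁₀(3.081e+08) = 84.89 dB.

85 dB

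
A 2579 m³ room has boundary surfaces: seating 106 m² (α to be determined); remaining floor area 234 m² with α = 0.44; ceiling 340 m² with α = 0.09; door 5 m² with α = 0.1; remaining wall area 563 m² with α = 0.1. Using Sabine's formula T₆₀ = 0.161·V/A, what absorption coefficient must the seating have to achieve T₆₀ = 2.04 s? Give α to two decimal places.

From T₆₀ = 0.161·V/A, the target T₆₀ = 2.04 s needs A = 0.161·2579/2.04 = 203.54 m².
Absorption from the other surfaces = 234·0.44 + 340·0.09 + 5·0.1 + 563·0.1 = 190.36 m², so the seating must supply 13.18 m² over 106 m².
α = 13.18/106 = 0.124.

0.12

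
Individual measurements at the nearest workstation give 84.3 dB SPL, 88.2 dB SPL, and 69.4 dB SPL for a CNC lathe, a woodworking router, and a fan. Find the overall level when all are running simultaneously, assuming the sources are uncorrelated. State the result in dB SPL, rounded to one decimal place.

For uncorrelated sources the intensities add, so convert each level to linear form, sum, and take 10·log₁₀ of the total.
Σ 10^(L/10) = 10^(84.3/10) + 10^(88.2/10) + 10^(69.4/10) = 9.386e+08.
L_total = 10·log₁₀(9.386e+08) = 89.72 dB SPL.

89.7 dB SPL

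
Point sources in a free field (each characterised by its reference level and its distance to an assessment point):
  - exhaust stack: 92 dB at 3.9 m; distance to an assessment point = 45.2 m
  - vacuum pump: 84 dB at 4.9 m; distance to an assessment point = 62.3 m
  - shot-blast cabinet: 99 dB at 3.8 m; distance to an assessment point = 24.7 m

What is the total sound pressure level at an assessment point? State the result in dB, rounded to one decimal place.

83.0 dB

First find each source's level at the receiver (point-source: −20·log₁₀(r/r_ref)), then combine on an intensity basis.
exhaust stack: 92 − 20·log₁₀(45.2/3.9) = 92 − 21.28 = 70.72 dB.
vacuum pump: 84 − 20·log₁₀(62.3/4.9) = 84 − 22.09 = 61.91 dB.
shot-blast cabinet: 99 − 20·log₁₀(24.7/3.8) = 99 − 16.26 = 82.74 dB.
Σ 10^(L/10) = 2.014e+08 → L_total = 10·log₁₀(2.014e+08) = 83.04 dB.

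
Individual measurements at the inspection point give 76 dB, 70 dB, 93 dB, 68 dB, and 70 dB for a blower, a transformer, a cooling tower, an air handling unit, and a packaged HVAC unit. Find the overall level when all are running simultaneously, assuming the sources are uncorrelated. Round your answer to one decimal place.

Incoherent sources combine by intensity addition: L_total = 10·log₁₀(Σ 10^(L_i/10)).
Σ 10^(L/10) = 10^(76/10) + 10^(70/10) + 10^(93/10) + 10^(68/10) + 10^(70/10) = 2.061e+09.
L_total = 10·log₁₀(2.061e+09) = 93.14 dB.

93.1 dB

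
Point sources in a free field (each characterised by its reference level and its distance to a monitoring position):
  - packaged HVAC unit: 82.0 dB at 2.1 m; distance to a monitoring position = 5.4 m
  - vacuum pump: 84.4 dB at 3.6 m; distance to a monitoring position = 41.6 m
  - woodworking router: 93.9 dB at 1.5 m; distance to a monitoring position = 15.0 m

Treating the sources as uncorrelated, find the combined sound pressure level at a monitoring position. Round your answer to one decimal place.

First find each source's level at the receiver (point-source: −20·log₁₀(r/r_ref)), then combine on an intensity basis.
packaged HVAC unit: 82.0 − 20·log₁₀(5.4/2.1) = 82.0 − 8.20 = 73.80 dB.
vacuum pump: 84.4 − 20·log₁₀(41.6/3.6) = 84.4 − 21.26 = 63.14 dB.
woodworking router: 93.9 − 20·log₁₀(15.0/1.5) = 93.9 − 20.00 = 73.90 dB.
Σ 10^(L/10) = 5.058e+07 → L_total = 10·log₁₀(5.058e+07) = 77.04 dB.

77.0 dB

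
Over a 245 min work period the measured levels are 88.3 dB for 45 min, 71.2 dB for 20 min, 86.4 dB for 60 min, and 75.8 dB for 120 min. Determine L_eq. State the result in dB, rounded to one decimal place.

L_eq = 10·log₁₀[(1/T)·Σ tᵢ·10^(Lᵢ/10)] with T = 245 min.
Σ tᵢ·10^(Lᵢ/10) = 45·10^(88.3/10) + 20·10^(71.2/10) + 60·10^(86.4/10) + 120·10^(75.8/10) = 6.144e+10.
L_eq = 10·log₁₀(6.144e+10/245) = 83.99 dB.

84.0 dB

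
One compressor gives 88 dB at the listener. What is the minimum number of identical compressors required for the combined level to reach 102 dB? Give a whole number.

26

Need L₁ + 10·log₁₀ N ≥ 102, i.e. log₁₀ N ≥ 1.40.
N ≥ 10^(14.0/10) = 25.119, so N = 26.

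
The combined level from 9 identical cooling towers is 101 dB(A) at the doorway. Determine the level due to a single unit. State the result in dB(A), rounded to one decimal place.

Dividing the total intensity by 9 lowers the level by 10·log₁₀ 9 = 9.542 dB: L₁ = 101 − 9.542.

91.5 dB(A)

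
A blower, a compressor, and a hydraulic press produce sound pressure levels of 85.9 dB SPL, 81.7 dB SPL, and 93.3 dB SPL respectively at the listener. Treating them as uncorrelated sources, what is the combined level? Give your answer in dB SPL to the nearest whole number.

Incoherent sources combine by intensity addition: L_total = 10·log₁₀(Σ 10^(L_i/10)).
Σ 10^(L/10) = 10^(85.9/10) + 10^(81.7/10) + 10^(93.3/10) = 2.675e+09.
L_total = 10·log₁₀(2.675e+09) = 94.27 dB SPL.

94 dB SPL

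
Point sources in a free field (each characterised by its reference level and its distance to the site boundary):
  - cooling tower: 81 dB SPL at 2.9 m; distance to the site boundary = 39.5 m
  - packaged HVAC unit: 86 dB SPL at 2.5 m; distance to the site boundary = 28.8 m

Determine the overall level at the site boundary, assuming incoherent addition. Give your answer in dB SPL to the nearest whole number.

66 dB SPL

Propagate each source to the receiver with L = L_ref − 20·log₁₀(r/r_ref), then add intensities.
cooling tower: 81 − 20·log₁₀(39.5/2.9) = 81 − 22.68 = 58.32 dB SPL.
packaged HVAC unit: 86 − 20·log₁₀(28.8/2.5) = 86 − 21.23 = 64.77 dB SPL.
Σ 10^(L/10) = 3.678e+06 → L_total = 10·log₁₀(3.678e+06) = 65.66 dB SPL.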